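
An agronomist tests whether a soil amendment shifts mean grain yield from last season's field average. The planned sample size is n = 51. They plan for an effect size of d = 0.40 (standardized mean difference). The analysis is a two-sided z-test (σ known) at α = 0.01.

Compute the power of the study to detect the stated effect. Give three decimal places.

Power ≈ 0.611

Noncentrality parameter: δ = d·√n = 0.40 × √51 = 2.8566
Two-sided α = 0.01 → critical value z_{0.005} = 2.576.
Power = Φ(δ − 2.576) + Φ(−δ − 2.576) = Φ(0.281) + Φ(-5.432) = 0.6105 + 0.0000 = 0.6105.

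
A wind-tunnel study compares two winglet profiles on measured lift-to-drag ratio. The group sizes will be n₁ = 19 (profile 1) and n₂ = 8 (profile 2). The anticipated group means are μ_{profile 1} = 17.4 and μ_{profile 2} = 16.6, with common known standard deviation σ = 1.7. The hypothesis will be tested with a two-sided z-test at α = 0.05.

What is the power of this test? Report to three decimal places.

Power ≈ 0.201

Standardized effect: d = |μ_{profile 1} − μ_{profile 2}| / σ = |17.4 − 16.6| / 1.7 = 0.4706
Noncentrality parameter: δ = d / √(1/n₁ + 1/n₂) = 0.4706 / √(1/19 + 1/8) = 1.1166
Two-sided α = 0.05 → critical value z_{0.025} = 1.960.
Power = Φ(δ − 1.960) + Φ(−δ − 1.960) = Φ(-0.843) + Φ(-3.077) = 0.1995 + 0.0010 = 0.2005.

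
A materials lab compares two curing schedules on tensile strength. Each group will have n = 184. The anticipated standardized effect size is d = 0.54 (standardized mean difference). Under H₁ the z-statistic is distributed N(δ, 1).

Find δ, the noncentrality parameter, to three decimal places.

δ ≈ 5.179

The noncentrality parameter scales effect size by the design's sample-size factor: δ = d·√(n/2) = 0.54 × √(184/2) = 5.1795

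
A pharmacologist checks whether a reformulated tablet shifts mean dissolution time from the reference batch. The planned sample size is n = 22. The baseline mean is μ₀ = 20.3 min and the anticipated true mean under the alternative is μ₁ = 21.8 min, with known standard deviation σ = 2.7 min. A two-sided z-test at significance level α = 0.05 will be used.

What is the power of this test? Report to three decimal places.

Standardized effect: d = |μ₁ − μ₀| / σ = |21.8 − 20.3| / 2.7 = 0.5556
Noncentrality parameter: δ = d·√n = 0.5556 × √22 = 2.6058
Two-sided α = 0.05 → critical value z_{0.025} = 1.960.
Power = Φ(δ − 1.960) + Φ(−δ − 1.960) = Φ(0.646) + Φ(-4.566) = 0.7408 + 0.0000 = 0.7408.

Power ≈ 0.741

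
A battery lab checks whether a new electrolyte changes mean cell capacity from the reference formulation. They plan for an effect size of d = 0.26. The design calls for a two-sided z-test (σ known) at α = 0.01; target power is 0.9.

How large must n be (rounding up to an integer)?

Set Φ(δ − 2.576) = 0.9; then δ − 2.576 = Φ⁻¹(0.9) = 1.282, giving δ = 3.857.
(For δ > 0 the lower-tail rejection region contributes negligibly to power, so the one-term inversion is standard.)
δ = d·√n ⇒ n = (δ/d)² = (3.857 / 0.26)² = 220.11.
Round up to the next whole unit.

n = 221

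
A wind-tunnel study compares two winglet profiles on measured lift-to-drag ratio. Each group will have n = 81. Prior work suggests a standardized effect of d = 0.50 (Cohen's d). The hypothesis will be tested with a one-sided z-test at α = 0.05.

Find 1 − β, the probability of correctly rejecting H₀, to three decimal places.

Noncentrality parameter: δ = d·√(n/2) = 0.50 × √(81/2) = 3.1820
Critical value for a one-sided test at α = 0.05: z_α = 1.645.
Power = P(Z > 1.645 − δ) = Φ(1.537) = 0.9379.

Power ≈ 0.938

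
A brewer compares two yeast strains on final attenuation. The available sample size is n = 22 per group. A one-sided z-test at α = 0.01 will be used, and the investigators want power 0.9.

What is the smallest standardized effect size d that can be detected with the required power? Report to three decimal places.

Need Φ(δ − 2.326) = 0.9, so δ = 2.326 + 1.282 = 3.608.
δ = d·√(n/2) ⇒ d = δ/√(n/2) = 3.608/√(22/2) = 1.0878.

d ≈ 1.088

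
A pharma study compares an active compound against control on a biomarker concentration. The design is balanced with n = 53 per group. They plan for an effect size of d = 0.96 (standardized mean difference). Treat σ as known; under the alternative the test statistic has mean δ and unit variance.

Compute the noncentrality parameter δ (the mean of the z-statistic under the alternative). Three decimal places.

δ ≈ 4.942

The noncentrality parameter scales effect size by the design's sample-size factor: δ = d·√(n/2) = 0.96 × √(53/2) = 4.9419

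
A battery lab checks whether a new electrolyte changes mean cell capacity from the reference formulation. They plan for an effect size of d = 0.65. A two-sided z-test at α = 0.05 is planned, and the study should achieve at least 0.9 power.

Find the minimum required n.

Set Φ(δ − 1.960) = 0.9; then δ − 1.960 = Φ⁻¹(0.9) = 1.282, giving δ = 3.242.
(The Φ(−δ − z_{α/2}) term is vanishingly small for δ > 0 and is dropped in the standard sample-size formula.)
δ = d·√n ⇒ n = (δ/d)² = (3.242 / 0.65)² = 24.87.
Rounding up, n = 25.

n = 25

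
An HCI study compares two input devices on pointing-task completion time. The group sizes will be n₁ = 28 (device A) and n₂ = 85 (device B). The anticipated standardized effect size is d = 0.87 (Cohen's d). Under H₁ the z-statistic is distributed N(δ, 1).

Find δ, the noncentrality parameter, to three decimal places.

The noncentrality parameter scales effect size by the design's sample-size factor: δ = d / √(1/n₁ + 1/n₂) = 0.87 / √(1/28 + 1/85) = 3.9927

δ ≈ 3.993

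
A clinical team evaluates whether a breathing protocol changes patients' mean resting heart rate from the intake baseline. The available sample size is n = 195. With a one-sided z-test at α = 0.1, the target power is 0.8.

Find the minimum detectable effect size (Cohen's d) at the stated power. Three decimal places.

Required noncentrality: δ = z_{0.1} + z_{0.20} = 1.282 + 0.842 = 2.123.
δ = d·√n ⇒ d = δ/√n = 2.123/√195 = 0.1520.

d ≈ 0.152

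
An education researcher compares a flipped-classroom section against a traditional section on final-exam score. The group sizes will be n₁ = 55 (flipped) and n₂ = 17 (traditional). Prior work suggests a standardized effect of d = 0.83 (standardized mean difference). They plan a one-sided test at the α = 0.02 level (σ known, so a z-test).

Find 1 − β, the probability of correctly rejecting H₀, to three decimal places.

Noncentrality parameter: δ = d / √(1/n₁ + 1/n₂) = 0.83 / √(1/55 + 1/17) = 2.9910
Critical value for a one-sided test at α = 0.02: z_α = 2.054.
Power = Φ(δ − 2.054) = Φ(0.937) = 0.8257.

Power ≈ 0.826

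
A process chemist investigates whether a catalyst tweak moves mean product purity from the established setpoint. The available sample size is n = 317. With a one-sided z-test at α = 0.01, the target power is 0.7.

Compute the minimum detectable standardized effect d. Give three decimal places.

d ≈ 0.160

Required noncentrality: δ = z_{0.01} + z_{0.30} = 2.326 + 0.524 = 2.851.
δ = d·√n ⇒ d = δ/√n = 2.851/√317 = 0.1601.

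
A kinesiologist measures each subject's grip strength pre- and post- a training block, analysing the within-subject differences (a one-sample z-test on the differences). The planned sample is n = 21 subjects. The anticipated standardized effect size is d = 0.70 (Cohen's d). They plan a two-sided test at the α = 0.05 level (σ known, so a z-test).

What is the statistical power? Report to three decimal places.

Noncentrality parameter: δ = d·√n = 0.70 × √21 = 3.2078
Critical value for a two-sided test at α = 0.05: z_{α/2} = 1.960.
Power = Φ(δ − 1.960) + Φ(−δ − 1.960) = Φ(1.248) + Φ(-5.168) = 0.8940 + 0.0000 = 0.8940.

Power ≈ 0.894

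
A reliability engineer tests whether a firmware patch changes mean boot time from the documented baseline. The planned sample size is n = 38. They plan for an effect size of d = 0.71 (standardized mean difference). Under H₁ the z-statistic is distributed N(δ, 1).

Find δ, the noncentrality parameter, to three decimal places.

δ = d·√n = 0.71 × √38 = 4.3767

δ ≈ 4.377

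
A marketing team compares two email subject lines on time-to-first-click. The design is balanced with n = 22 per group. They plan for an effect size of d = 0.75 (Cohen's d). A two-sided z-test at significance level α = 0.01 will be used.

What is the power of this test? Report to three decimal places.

Noncentrality parameter: δ = d·√(n/2) = 0.75 × √(22/2) = 2.4875
Two-sided α = 0.01 → critical value z_{0.005} = 2.576.
Power = Φ(δ − 2.576) + Φ(−δ − 2.576) = Φ(-0.088) + Φ(-5.063) = 0.4648 + 0.0000 = 0.4648.

Power ≈ 0.465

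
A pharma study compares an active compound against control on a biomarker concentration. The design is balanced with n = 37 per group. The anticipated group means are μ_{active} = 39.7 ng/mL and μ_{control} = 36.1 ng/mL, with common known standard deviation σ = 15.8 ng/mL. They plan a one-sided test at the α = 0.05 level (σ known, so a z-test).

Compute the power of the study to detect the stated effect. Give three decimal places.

Standardized effect: d = |μ_{active} − μ_{control}| / σ = |39.7 − 36.1| / 15.8 = 0.2278
Noncentrality parameter: δ = d·√(n/2) = 0.2278 × √(37/2) = 0.9800
One-sided α = 0.05 → critical value z_{0.05} = 1.645.
Power = P(Z > 1.645 − δ) = Φ(-0.665) = 0.2531.

Power ≈ 0.253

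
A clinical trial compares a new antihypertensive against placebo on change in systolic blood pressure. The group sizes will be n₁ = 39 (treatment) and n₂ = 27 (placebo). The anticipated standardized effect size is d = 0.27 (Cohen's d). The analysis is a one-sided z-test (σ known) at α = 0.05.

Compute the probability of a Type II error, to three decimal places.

Noncentrality parameter: δ = d / √(1/n₁ + 1/n₂) = 0.27 / √(1/39 + 1/27) = 1.0785
One-sided α = 0.05 → critical value z_{0.05} = 1.645.
Power = Φ(δ − 1.645) = Φ(-0.566) = 0.2856.
Type II error: β = 1 − power = 1 − 0.2856 = 0.7144.

β ≈ 0.714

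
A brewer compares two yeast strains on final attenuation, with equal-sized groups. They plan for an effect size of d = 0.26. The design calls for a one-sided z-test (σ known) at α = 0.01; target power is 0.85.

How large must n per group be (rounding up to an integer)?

n = 335 per group

Set Φ(δ − 2.326) = 0.85; then δ − 2.326 = Φ⁻¹(0.85) = 1.036, giving δ = 3.363.
δ = d·√(n/2) ⇒ n = 2(δ/d)² = 2 × (3.363 / 0.26)² = 334.57.
Rounding up, n = 335 per group.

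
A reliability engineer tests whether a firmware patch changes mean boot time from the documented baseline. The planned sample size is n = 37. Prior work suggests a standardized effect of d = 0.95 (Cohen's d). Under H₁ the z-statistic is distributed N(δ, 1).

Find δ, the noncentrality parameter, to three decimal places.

δ = d·√n = 0.95 × √37 = 5.7786

δ ≈ 5.779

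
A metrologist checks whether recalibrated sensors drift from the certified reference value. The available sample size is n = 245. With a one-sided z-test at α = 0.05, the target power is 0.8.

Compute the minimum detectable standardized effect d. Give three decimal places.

d ≈ 0.159

Required noncentrality: δ = z_{0.05} + z_{0.20} = 1.645 + 0.842 = 2.486.
δ = d·√n ⇒ d = δ/√n = 2.486/√245 = 0.1589.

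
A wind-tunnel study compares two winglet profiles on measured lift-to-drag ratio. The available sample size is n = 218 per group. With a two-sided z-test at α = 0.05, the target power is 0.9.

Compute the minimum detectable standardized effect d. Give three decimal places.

d ≈ 0.310

Required noncentrality: δ = z_{0.025} + z_{0.10} = 1.960 + 1.282 = 3.242.
(The second rejection-region term Φ(−δ − z_{α/2}) is negligible and dropped.)
δ = d·√(n/2) ⇒ d = δ/√(n/2) = 3.242/√(218/2) = 0.3105.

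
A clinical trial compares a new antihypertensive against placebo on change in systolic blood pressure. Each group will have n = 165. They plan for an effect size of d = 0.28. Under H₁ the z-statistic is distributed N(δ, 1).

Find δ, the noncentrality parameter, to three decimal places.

δ ≈ 2.543

The noncentrality parameter scales effect size by the design's sample-size factor: δ = d·√(n/2) = 0.28 × √(165/2) = 2.5432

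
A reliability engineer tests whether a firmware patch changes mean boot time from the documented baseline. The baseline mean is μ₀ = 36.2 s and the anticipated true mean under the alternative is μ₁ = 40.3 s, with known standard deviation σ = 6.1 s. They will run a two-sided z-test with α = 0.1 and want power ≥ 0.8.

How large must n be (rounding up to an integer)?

Standardized effect: d = |μ₁ − μ₀| / σ = |40.3 − 36.2| / 6.1 = 0.6721
Set Φ(δ − 1.645) = 0.8; then δ − 1.645 = Φ⁻¹(0.8) = 0.842, giving δ = 2.486.
(The Φ(−δ − z_{α/2}) term is vanishingly small for δ > 0 and is dropped in the standard sample-size formula.)
δ = d·√n ⇒ n = (δ/d)² = (2.486 / 0.6721)² = 13.69.
Rounding up, n = 14.

n = 14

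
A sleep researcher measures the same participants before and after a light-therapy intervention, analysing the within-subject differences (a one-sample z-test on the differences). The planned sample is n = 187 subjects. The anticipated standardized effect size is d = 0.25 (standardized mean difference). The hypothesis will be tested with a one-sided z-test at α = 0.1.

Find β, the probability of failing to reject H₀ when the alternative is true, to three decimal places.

Noncentrality parameter: λ = d·√n = 0.25 × √187 = 3.4187
One-sided α = 0.1 → critical value z_{0.1} = 1.282.
Power = Φ(λ − 1.282) = Φ(2.137) = 0.9837.
Type II error: β = 1 − power = 1 − 0.9837 = 0.0163.

β ≈ 0.016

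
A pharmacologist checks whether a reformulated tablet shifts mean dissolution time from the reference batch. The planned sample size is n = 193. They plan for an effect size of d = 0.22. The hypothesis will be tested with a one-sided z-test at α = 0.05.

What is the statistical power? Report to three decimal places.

Power ≈ 0.921

Noncentrality parameter: δ = d·√n = 0.22 × √193 = 3.0563
One-sided α = 0.05 → critical value z_{0.05} = 1.645.
Power = P(Z > 1.645 − δ) = Φ(1.411) = 0.9209.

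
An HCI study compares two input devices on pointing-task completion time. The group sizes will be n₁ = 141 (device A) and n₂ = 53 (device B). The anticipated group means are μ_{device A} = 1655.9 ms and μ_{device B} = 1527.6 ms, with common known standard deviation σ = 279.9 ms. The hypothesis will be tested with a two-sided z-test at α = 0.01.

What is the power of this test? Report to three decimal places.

Standardized effect: d = |μ_{device A} − μ_{device B}| / σ = |1655.9 − 1527.6| / 279.9 = 0.4584
Noncentrality parameter: λ = d / √(1/n₁ + 1/n₂) = 0.4584 / √(1/141 + 1/53) = 2.8449
Critical value for a two-sided test at α = 0.01: z_{α/2} = 2.576.
Power = Φ(λ − 2.576) + Φ(−λ − 2.576) = Φ(0.269) + Φ(-5.421) = 0.6061 + 0.0000 = 0.6061.

Power ≈ 0.606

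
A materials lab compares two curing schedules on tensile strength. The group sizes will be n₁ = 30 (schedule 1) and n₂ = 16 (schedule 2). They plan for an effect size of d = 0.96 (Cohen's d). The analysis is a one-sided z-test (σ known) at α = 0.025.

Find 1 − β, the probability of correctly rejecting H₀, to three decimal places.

Power ≈ 0.873

Noncentrality parameter: λ = d / √(1/n₁ + 1/n₂) = 0.96 / √(1/30 + 1/16) = 3.1011
Critical value for a one-sided test at α = 0.025: z_α = 1.960.
Power = Φ(λ − 1.960) = Φ(1.141) = 0.8731.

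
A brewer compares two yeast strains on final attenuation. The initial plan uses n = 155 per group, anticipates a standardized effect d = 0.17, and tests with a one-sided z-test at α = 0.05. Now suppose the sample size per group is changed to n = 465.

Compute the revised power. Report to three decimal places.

Power ≈ 0.828

With n = 465 per group: δ = d·√(n/2) = 0.17 × √(465/2) = 2.5922. Critical value z_{0.05} = 1.645.
Revised power = Φ(δ − 1.645) = Φ(0.947) = 0.8283.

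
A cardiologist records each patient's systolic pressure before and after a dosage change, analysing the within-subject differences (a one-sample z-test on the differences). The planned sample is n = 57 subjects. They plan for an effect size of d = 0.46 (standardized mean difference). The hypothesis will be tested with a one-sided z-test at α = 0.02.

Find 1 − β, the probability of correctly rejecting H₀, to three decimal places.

Noncentrality parameter: δ = d·√n = 0.46 × √57 = 3.4729
One-sided α = 0.02 → critical value z_{0.02} = 2.054.
Power = Φ(δ − 2.054) = Φ(1.419) = 0.9221.

Power ≈ 0.922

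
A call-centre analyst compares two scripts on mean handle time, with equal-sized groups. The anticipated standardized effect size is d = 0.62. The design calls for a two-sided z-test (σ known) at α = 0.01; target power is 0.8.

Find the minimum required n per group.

Set Φ(δ − 2.576) = 0.8; then δ − 2.576 = Φ⁻¹(0.8) = 0.842, giving δ = 3.417.
(For δ > 0 the lower-tail rejection region contributes negligibly to power, so the one-term inversion is standard.)
δ = d·√(n/2) ⇒ n = 2(δ/d)² = 2 × (3.417 / 0.62)² = 60.76.
Round up to the next whole unit.

n = 61 per group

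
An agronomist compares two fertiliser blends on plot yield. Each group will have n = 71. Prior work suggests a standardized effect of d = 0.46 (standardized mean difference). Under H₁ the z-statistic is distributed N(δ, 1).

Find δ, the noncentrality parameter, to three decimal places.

δ ≈ 2.741

The noncentrality parameter scales effect size by the design's sample-size factor: δ = d·√(n/2) = 0.46 × √(71/2) = 2.7408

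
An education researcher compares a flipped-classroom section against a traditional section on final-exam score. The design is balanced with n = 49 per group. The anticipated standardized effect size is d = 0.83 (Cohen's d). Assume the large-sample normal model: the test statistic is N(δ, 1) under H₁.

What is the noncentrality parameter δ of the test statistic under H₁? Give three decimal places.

δ = d·√(n/2) = 0.83 × √(49/2) = 4.1083

δ ≈ 4.108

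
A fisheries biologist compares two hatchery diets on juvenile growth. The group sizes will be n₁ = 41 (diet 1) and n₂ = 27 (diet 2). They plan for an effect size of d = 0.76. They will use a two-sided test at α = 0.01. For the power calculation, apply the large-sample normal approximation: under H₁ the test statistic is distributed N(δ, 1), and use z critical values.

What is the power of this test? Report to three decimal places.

Power ≈ 0.688

Noncentrality parameter: δ = d / √(1/n₁ + 1/n₂) = 0.76 / √(1/41 + 1/27) = 3.0664
Critical value for a two-sided test at α = 0.01: z_{α/2} = 2.576.
Power = Φ(δ − 2.576) + Φ(−δ − 2.576) = Φ(0.491) + Φ(-5.642) = 0.6881 + 0.0000 = 0.6881.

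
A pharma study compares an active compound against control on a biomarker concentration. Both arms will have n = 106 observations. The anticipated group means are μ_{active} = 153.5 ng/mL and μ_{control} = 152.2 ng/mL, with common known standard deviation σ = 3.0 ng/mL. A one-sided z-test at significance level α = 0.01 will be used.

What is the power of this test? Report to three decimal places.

Standardized effect: d = |μ_{active} − μ_{control}| / σ = |153.5 − 152.2| / 3.0 = 0.4333
Noncentrality parameter: δ = d·√(n/2) = 0.4333 × √(106/2) = 3.1547
Critical value for a one-sided test at α = 0.01: z_α = 2.326.
Power = Φ(δ − 2.326) = Φ(0.828) = 0.7963.

Power ≈ 0.796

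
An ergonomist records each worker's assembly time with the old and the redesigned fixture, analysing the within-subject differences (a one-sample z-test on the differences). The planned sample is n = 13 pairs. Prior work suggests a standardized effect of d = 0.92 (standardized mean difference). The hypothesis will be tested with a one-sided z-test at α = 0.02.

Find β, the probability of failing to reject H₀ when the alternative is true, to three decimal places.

β ≈ 0.103

Noncentrality parameter: δ = d·√n = 0.92 × √13 = 3.3171
Critical value for a one-sided test at α = 0.02: z_α = 2.054.
Power = Φ(δ − 2.054) = Φ(1.263) = 0.8968.
Type II error: β = 1 − power = 1 − 0.8968 = 0.1032.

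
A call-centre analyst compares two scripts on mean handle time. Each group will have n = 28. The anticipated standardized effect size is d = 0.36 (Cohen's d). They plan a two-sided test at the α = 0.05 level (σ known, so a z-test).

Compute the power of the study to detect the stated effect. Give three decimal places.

Power ≈ 0.270

Noncentrality parameter: δ = d·√(n/2) = 0.36 × √(28/2) = 1.3470
Two-sided α = 0.05 → critical value z_{0.025} = 1.960.
Power = Φ(δ − 1.960) + Φ(−δ − 1.960) = Φ(-0.613) + Φ(-3.307) = 0.2699 + 0.0005 = 0.2704.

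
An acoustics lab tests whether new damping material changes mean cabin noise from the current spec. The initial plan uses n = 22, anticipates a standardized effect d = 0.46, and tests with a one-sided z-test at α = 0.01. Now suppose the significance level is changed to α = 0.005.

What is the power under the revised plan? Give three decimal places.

Power ≈ 0.338

δ = d·√n = 0.46 × √22 = 2.1576 (unchanged). New critical value: z_{0.005} = 2.576.
Revised power = P(Z > 2.576 − δ) = Φ(-0.418) = 0.3379.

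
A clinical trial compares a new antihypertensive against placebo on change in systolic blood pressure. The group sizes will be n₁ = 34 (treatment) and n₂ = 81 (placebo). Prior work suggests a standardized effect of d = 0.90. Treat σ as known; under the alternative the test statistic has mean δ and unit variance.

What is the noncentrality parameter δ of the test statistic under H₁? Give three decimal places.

The noncentrality parameter scales effect size by the design's sample-size factor: δ = d / √(1/n₁ + 1/n₂) = 0.90 / √(1/34 + 1/81) = 4.4043

δ ≈ 4.404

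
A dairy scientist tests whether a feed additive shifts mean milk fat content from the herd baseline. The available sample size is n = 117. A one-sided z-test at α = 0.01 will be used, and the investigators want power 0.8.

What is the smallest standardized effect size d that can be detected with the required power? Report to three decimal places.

Need Φ(δ − 2.326) = 0.8, so δ = 2.326 + 0.842 = 3.168.
δ = d·√n ⇒ d = δ/√n = 3.168/√117 = 0.2929.

d ≈ 0.293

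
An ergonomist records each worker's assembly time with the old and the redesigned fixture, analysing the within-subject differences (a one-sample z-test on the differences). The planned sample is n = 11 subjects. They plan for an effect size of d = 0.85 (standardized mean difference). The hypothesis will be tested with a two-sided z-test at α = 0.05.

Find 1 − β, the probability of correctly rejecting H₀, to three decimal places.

Noncentrality parameter: δ = d·√n = 0.85 × √11 = 2.8191
Two-sided α = 0.05 → critical value z_{0.025} = 1.960.
Power = Φ(δ − 1.960) + Φ(−δ − 1.960) = Φ(0.859) + Φ(-4.779) = 0.8049 + 0.0000 = 0.8049.

Power ≈ 0.805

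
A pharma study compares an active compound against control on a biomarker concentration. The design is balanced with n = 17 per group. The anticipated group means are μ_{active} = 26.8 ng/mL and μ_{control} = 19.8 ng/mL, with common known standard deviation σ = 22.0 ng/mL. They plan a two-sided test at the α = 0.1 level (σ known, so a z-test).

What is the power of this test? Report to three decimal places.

Power ≈ 0.242

Standardized effect: d = |μ_{active} − μ_{control}| / σ = |26.8 − 19.8| / 22.0 = 0.3182
Noncentrality parameter: δ = d·√(n/2) = 0.3182 × √(17/2) = 0.9277
Critical value for a two-sided test at α = 0.1: z_{α/2} = 1.645.
Power = Φ(δ − 1.645) + Φ(−δ − 1.645) = Φ(-0.717) + Φ(-2.573) = 0.2366 + 0.0050 = 0.2417.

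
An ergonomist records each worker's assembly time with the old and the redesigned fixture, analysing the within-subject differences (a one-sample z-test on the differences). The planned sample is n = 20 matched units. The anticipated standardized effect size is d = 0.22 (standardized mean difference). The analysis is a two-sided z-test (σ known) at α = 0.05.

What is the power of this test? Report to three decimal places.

Power ≈ 0.166

Noncentrality parameter: δ = d·√n = 0.22 × √20 = 0.9839
Critical value for a two-sided test at α = 0.05: z_{α/2} = 1.960.
Power = Φ(δ − 1.960) + Φ(−δ − 1.960) = Φ(-0.976) + Φ(-2.944) = 0.1645 + 0.0016 = 0.1661.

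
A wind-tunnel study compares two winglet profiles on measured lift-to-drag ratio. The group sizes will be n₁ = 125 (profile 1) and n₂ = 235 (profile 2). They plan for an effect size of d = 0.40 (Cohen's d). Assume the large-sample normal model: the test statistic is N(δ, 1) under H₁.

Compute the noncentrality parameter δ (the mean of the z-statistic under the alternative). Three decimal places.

δ ≈ 3.613

The noncentrality parameter scales effect size by the design's sample-size factor: δ = d / √(1/n₁ + 1/n₂) = 0.40 / √(1/125 + 1/235) = 3.6132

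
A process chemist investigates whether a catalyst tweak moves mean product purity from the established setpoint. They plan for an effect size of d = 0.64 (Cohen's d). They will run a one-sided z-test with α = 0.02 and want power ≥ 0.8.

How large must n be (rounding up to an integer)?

For power 0.8 need Φ(δ − z_{0.02}) = 0.8, so δ = z_{0.02} + z_{0.20} = 2.054 + 0.842 = 2.895.
δ = d·√n ⇒ n = (δ/d)² = (2.895 / 0.64)² = 20.47.
Rounding up, n = 21.

n = 21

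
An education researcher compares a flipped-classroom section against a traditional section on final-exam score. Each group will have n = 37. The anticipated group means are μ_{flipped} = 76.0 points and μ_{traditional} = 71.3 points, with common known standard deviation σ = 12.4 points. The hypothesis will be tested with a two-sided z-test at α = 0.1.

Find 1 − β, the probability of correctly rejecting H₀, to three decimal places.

Power ≈ 0.495

Standardized effect: d = |μ_{flipped} − μ_{traditional}| / σ = |76.0 − 71.3| / 12.4 = 0.3790
Noncentrality parameter: δ = d·√(n/2) = 0.3790 × √(37/2) = 1.6303
Critical value for a two-sided test at α = 0.1: z_{α/2} = 1.645.
Power = Φ(δ − 1.645) + Φ(−δ − 1.645) = Φ(-0.015) + Φ(-3.275) = 0.4942 + 0.0005 = 0.4947.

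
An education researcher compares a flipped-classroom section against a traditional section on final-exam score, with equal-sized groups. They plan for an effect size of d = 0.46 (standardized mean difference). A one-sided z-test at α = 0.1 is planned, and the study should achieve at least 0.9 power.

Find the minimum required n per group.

n = 63 per group

For power 0.9 need Φ(δ − z_{0.1}) = 0.9, so δ = z_{0.1} + z_{0.10} = 1.282 + 1.282 = 2.563.
δ = d·√(n/2) ⇒ n = 2(δ/d)² = 2 × (2.563 / 0.46)² = 62.09.
Round up to the next whole unit.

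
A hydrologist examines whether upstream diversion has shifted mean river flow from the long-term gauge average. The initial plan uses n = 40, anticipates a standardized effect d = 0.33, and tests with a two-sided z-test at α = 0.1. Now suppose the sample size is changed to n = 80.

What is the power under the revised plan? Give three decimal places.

Power ≈ 0.904

With n = 80: δ = d·√n = 0.33 × √80 = 2.9516. Critical value z_{0.05} = 1.645.
Revised power = Φ(δ − 1.645) + Φ(−δ − 1.645) = Φ(1.307) + Φ(-4.596) = 0.9044 + 0.0000 = 0.9044.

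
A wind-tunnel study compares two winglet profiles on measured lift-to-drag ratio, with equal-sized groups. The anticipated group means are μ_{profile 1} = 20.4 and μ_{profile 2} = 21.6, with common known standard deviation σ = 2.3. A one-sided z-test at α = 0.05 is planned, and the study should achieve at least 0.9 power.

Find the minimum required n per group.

n = 63 per group

Standardized effect: d = |μ_{profile 1} − μ_{profile 2}| / σ = |20.4 − 21.6| / 2.3 = 0.5217
Set Φ(δ − 1.645) = 0.9; then δ − 1.645 = Φ⁻¹(0.9) = 1.282, giving δ = 2.926.
δ = d·√(n/2) ⇒ n = 2(δ/d)² = 2 × (2.926 / 0.5217)² = 62.92.
Round up to the next whole unit.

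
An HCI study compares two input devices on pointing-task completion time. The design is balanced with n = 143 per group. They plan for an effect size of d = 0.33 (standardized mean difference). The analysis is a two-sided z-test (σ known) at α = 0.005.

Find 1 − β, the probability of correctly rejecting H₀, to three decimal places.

Power ≈ 0.493

Noncentrality parameter: δ = d·√(n/2) = 0.33 × √(143/2) = 2.7904
Critical value for a two-sided test at α = 0.005: z_{α/2} = 2.807.
Power = Φ(δ − 2.807) + Φ(−δ − 2.807) = Φ(-0.017) + Φ(-5.597) = 0.4934 + 0.0000 = 0.4934.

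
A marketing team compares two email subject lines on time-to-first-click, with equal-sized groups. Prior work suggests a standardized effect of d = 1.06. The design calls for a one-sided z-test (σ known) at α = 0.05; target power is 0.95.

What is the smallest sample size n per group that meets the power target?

Set Φ(δ − 1.645) = 0.95; then δ − 1.645 = Φ⁻¹(0.95) = 1.645, giving δ = 3.290.
δ = d·√(n/2) ⇒ n = 2(δ/d)² = 2 × (3.290 / 1.06)² = 19.26.
Rounding up, n = 20 per group.

n = 20 per group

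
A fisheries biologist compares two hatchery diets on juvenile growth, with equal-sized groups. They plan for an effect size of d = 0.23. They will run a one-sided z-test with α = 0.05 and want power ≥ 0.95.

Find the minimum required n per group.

Set Φ(δ − 1.645) = 0.95; then δ − 1.645 = Φ⁻¹(0.95) = 1.645, giving δ = 3.290.
δ = d·√(n/2) ⇒ n = 2(δ/d)² = 2 × (3.290 / 0.23)² = 409.16.
Round up to the next whole unit.

n = 410 per group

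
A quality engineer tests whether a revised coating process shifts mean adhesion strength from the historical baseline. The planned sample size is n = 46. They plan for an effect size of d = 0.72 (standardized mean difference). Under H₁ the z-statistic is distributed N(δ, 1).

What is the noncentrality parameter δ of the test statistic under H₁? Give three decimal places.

δ = d·√n = 0.72 × √46 = 4.8833

δ ≈ 4.883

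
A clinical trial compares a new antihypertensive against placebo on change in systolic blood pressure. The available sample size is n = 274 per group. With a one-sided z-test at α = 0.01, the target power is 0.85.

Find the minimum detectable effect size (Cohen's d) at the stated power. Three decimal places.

Required noncentrality: δ = z_{0.01} + z_{0.15} = 2.326 + 1.036 = 3.363.
δ = d·√(n/2) ⇒ d = δ/√(n/2) = 3.363/√(274/2) = 0.2873.

d ≈ 0.287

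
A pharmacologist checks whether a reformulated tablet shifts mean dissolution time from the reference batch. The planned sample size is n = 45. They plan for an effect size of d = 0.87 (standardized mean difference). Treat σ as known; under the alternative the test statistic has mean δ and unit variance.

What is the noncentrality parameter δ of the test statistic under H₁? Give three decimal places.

δ = d·√n = 0.87 × √45 = 5.8361

δ ≈ 5.836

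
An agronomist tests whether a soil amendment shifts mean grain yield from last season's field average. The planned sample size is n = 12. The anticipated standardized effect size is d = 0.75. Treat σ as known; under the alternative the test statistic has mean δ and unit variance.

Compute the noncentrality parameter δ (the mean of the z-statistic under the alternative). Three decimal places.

The noncentrality parameter scales effect size by the design's sample-size factor: δ = d·√n = 0.75 × √12 = 2.5981

δ ≈ 2.598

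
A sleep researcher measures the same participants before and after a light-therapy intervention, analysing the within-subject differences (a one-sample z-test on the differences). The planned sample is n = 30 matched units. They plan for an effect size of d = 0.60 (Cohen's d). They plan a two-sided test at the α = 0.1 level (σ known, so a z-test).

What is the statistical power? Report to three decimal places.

Power ≈ 0.950

Noncentrality parameter: δ = d·√n = 0.60 × √30 = 3.2863
Critical value for a two-sided test at α = 0.1: z_{α/2} = 1.645.
Power = Φ(δ − 1.645) + Φ(−δ − 1.645) = Φ(1.641) + Φ(-4.931) = 0.9497 + 0.0000 = 0.9497.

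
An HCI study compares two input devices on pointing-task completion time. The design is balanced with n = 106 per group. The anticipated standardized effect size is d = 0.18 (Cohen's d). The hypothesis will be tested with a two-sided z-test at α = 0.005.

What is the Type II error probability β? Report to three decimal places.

β ≈ 0.933

Noncentrality parameter: δ = d·√(n/2) = 0.18 × √(106/2) = 1.3104
Critical value for a two-sided test at α = 0.005: z_{α/2} = 2.807.
Power = Φ(δ − 2.807) + Φ(−δ − 2.807) = Φ(-1.497) + Φ(-4.117) = 0.0672 + 0.0000 = 0.0673.
Type II error: β = 1 − power = 1 − 0.0673 = 0.9327.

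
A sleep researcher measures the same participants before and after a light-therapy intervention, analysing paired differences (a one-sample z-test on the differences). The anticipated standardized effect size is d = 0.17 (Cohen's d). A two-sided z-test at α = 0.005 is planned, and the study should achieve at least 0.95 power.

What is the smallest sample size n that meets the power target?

n = 686

Set Φ(δ − 2.807) = 0.95; then δ − 2.807 = Φ⁻¹(0.95) = 1.645, giving δ = 4.452.
(For δ > 0 the lower-tail rejection region contributes negligibly to power, so the one-term inversion is standard.)
δ = d·√n ⇒ n = (δ/d)² = (4.452 / 0.17)² = 685.79.
Round up to the next whole unit.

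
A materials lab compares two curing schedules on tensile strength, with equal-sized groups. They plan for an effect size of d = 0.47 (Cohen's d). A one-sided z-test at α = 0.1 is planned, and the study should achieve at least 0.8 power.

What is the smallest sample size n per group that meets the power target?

For power 0.8 need Φ(δ − z_{0.1}) = 0.8, so δ = z_{0.1} + z_{0.20} = 1.282 + 0.842 = 2.123.
δ = d·√(n/2) ⇒ n = 2(δ/d)² = 2 × (2.123 / 0.47)² = 40.81.
Rounding up, n = 41 per group.

n = 41 per group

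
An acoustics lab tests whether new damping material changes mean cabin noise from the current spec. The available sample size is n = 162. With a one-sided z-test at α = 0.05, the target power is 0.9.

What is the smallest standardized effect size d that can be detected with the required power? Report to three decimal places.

d ≈ 0.230

Need Φ(δ − 1.645) = 0.9, so δ = 1.645 + 1.282 = 2.926.
δ = d·√n ⇒ d = δ/√n = 2.926/√162 = 0.2299.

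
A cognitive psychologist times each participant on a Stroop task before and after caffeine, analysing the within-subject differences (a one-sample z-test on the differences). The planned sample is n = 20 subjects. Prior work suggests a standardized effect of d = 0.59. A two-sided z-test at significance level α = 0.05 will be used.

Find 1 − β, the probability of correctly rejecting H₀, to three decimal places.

Noncentrality parameter: δ = d·√n = 0.59 × √20 = 2.6386
Two-sided α = 0.05 → critical value z_{0.025} = 1.960.
Power = Φ(δ − 1.960) + Φ(−δ − 1.960) = Φ(0.679) + Φ(-4.599) = 0.7513 + 0.0000 = 0.7513.

Power ≈ 0.751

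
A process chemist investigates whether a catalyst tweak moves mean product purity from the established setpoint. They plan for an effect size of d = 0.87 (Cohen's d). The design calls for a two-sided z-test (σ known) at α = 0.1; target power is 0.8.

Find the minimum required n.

n = 9

Set Φ(δ − 1.645) = 0.8; then δ − 1.645 = Φ⁻¹(0.8) = 0.842, giving δ = 2.486.
(The Φ(−δ − z_{α/2}) term is vanishingly small for δ > 0 and is dropped in the standard sample-size formula.)
δ = d·√n ⇒ n = (δ/d)² = (2.486 / 0.87)² = 8.17.
Round up to the next whole unit.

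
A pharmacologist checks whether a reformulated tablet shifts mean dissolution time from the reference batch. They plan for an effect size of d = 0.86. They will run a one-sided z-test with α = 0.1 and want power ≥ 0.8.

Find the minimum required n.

n = 7

For power 0.8 need Φ(δ − z_{0.1}) = 0.8, so δ = z_{0.1} + z_{0.20} = 1.282 + 0.842 = 2.123.
δ = d·√n ⇒ n = (δ/d)² = (2.123 / 0.86)² = 6.10.
Round up to the next whole unit.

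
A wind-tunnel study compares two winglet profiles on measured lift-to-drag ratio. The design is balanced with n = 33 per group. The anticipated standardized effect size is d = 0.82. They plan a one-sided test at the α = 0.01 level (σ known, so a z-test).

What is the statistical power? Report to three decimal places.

Noncentrality parameter: δ = d·√(n/2) = 0.82 × √(33/2) = 3.3309
Critical value for a one-sided test at α = 0.01: z_α = 2.326.
Power = P(Z > 2.326 − δ) = Φ(1.005) = 0.8424.

Power ≈ 0.842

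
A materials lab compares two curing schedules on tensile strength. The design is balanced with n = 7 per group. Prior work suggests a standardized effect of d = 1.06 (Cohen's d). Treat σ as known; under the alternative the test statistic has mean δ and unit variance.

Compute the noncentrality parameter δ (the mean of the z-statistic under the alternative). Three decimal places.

The noncentrality parameter scales effect size by the design's sample-size factor: δ = d·√(n/2) = 1.06 × √(7/2) = 1.9831

δ ≈ 1.983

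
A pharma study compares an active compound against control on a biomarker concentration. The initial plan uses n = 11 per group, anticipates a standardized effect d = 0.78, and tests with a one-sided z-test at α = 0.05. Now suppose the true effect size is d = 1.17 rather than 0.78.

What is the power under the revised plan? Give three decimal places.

With d = 1.17: δ = d·√(n/2) = 1.17 × √(11/2) = 2.7439. Critical value z_{0.05} = 1.645.
Revised power = P(Z > 1.645 − δ) = Φ(1.099) = 0.8641.

Power ≈ 0.864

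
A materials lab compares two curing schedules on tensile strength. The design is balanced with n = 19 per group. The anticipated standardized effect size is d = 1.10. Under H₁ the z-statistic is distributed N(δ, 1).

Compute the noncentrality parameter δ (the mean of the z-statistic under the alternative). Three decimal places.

δ ≈ 3.390

δ = d·√(n/2) = 1.10 × √(19/2) = 3.3904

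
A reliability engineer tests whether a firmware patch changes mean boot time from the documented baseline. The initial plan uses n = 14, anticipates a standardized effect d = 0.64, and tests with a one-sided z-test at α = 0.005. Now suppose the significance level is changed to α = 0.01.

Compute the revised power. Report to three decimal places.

δ = d·√n = 0.64 × √14 = 2.3947 (unchanged). New critical value: z_{0.01} = 2.326.
Revised power = Φ(δ − 2.326) = Φ(0.068) = 0.5272.

Power ≈ 0.527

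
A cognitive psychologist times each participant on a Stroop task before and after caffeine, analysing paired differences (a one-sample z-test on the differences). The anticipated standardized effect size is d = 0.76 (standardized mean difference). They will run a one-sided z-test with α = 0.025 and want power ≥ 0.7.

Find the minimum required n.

n = 11

Set Φ(δ − 1.960) = 0.7; then δ − 1.960 = Φ⁻¹(0.7) = 0.524, giving δ = 2.484.
δ = d·√n ⇒ n = (δ/d)² = (2.484 / 0.76)² = 10.69.
Rounding up, n = 11.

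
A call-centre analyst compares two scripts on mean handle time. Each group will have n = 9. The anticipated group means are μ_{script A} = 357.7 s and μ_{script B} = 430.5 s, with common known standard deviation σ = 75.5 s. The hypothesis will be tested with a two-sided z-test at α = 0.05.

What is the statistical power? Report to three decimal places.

Standardized effect: d = |μ_{script A} − μ_{script B}| / σ = |357.7 − 430.5| / 75.5 = 0.9642
Noncentrality parameter: δ = d·√(n/2) = 0.9642 × √(9/2) = 2.0455
Two-sided α = 0.05 → critical value z_{0.025} = 1.960.
Power = Φ(δ − 1.960) + Φ(−δ − 1.960) = Φ(0.085) + Φ(-4.005) = 0.5341 + 0.0000 = 0.5341.

Power ≈ 0.534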